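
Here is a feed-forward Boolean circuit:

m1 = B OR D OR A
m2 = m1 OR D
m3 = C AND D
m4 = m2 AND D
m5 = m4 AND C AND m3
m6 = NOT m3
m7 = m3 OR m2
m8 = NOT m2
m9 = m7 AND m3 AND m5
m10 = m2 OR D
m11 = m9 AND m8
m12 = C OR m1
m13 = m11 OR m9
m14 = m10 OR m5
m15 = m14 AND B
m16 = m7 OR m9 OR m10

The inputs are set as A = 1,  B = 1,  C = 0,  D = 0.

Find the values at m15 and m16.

m15 = 1, m16 = 1

m1 = B OR D OR A = 1 OR 0 OR 1 = 1
m2 = m1 OR D = 1 OR 0 = 1
m3 = C AND D = 0 AND 0 = 0
m4 = m2 AND D = 1 AND 0 = 0
m5 = m4 AND C AND m3 = 0 AND 0 AND 0 = 0
m7 = m3 OR m2 = 0 OR 1 = 1
m9 = m7 AND m3 AND m5 = 1 AND 0 AND 0 = 0
m10 = m2 OR D = 1 OR 0 = 1
m14 = m10 OR m5 = 1 OR 0 = 1
m15 = m14 AND B = 1 AND 1 = 1
m16 = m7 OR m9 OR m10 = 1 OR 0 OR 1 = 1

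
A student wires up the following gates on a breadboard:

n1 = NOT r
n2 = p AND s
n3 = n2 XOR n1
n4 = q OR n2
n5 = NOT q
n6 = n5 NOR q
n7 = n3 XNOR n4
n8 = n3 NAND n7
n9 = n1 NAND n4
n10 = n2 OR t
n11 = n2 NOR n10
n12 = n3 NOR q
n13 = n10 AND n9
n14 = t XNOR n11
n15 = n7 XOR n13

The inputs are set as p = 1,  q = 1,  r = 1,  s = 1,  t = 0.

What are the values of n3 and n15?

n1 = NOT r = NOT 1 = 0
n2 = p AND s = 1 AND 1 = 1
n3 = n2 XOR n1 = 1 XOR 0 = 1
n4 = q OR n2 = 1 OR 1 = 1
n7 = n3 XNOR n4 = 1 XNOR 1 = 1
n9 = n1 NAND n4 = 0 NAND 1 = 1
n10 = n2 OR t = 1 OR 0 = 1
n13 = n10 AND n9 = 1 AND 1 = 1
n15 = n7 XOR n13 = 1 XOR 1 = 0

n3 = 1, n15 = 0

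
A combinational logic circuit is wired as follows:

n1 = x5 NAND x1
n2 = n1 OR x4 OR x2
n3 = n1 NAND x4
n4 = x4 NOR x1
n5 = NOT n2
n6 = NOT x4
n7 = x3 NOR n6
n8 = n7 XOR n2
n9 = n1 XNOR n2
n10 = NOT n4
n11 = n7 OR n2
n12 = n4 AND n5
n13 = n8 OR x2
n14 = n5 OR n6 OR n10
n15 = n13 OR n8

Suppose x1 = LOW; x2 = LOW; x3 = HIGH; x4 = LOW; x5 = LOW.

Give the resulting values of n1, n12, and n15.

n1 = HIGH; n12 = LOW; n15 = HIGH

n1 = x5 NAND x1 = LOW NAND LOW = HIGH
n2 = n1 OR x4 OR x2 = HIGH OR LOW OR LOW = HIGH
n4 = x4 NOR x1 = LOW NOR LOW = HIGH
n5 = NOT n2 = NOT HIGH = LOW
n6 = NOT x4 = NOT LOW = HIGH
n7 = x3 NOR n6 = HIGH NOR HIGH = LOW
n8 = n7 XOR n2 = LOW XOR HIGH = HIGH
n12 = n4 AND n5 = HIGH AND LOW = LOW
n13 = n8 OR x2 = HIGH OR LOW = HIGH
n15 = n13 OR n8 = HIGH OR HIGH = HIGH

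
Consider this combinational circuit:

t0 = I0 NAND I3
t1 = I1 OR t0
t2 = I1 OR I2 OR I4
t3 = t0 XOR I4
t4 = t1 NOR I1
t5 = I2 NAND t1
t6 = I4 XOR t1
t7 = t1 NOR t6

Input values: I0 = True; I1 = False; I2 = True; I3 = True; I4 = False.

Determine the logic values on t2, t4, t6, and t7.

t0 = I0 NAND I3 = True NAND True = False
t1 = I1 OR t0 = False OR False = False
t2 = I1 OR I2 OR I4 = False OR True OR False = True
t4 = t1 NOR I1 = False NOR False = True
t6 = I4 XOR t1 = False XOR False = False
t7 = t1 NOR t6 = False NOR False = True

t2 = True; t4 = True; t6 = False; t7 = True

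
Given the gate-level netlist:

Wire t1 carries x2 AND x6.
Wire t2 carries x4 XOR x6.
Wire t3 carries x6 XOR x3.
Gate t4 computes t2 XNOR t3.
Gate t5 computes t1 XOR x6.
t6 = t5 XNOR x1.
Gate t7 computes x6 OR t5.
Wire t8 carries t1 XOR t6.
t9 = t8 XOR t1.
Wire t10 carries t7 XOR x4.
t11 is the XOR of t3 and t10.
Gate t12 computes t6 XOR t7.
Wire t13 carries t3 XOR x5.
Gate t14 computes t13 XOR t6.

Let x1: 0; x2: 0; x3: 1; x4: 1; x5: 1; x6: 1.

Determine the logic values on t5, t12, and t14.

t5 = 1  t12 = 1  t14 = 1

t1 = x2 AND x6 = 0 AND 1 = 0
t3 = x6 XOR x3 = 1 XOR 1 = 0
t5 = t1 XOR x6 = 0 XOR 1 = 1
t6 = t5 XNOR x1 = 1 XNOR 0 = 0
t7 = x6 OR t5 = 1 OR 1 = 1
t12 = t6 XOR t7 = 0 XOR 1 = 1
t13 = t3 XOR x5 = 0 XOR 1 = 1
t14 = t13 XOR t6 = 1 XOR 0 = 1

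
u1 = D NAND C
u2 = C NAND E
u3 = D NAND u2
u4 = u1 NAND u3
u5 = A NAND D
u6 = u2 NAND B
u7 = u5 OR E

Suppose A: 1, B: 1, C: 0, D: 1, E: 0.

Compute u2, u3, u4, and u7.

u1 = D NAND C = 1 NAND 0 = 1
u2 = C NAND E = 0 NAND 0 = 1
u3 = D NAND u2 = 1 NAND 1 = 0
u4 = u1 NAND u3 = 1 NAND 0 = 1
u5 = A NAND D = 1 NAND 1 = 0
u7 = u5 OR E = 0 OR 0 = 0

u2 = 1; u3 = 0; u4 = 1; u7 = 0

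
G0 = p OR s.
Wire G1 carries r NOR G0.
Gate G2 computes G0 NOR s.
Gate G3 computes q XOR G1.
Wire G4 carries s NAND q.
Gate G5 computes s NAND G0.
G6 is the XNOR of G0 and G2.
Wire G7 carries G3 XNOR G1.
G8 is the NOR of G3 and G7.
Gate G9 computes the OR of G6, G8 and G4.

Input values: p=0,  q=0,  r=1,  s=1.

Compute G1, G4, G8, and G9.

G0 = p OR s = 0 OR 1 = 1
G1 = r NOR G0 = 1 NOR 1 = 0
G2 = G0 NOR s = 1 NOR 1 = 0
G3 = q XOR G1 = 0 XOR 0 = 0
G4 = s NAND q = 1 NAND 0 = 1
G6 = G0 XNOR G2 = 1 XNOR 0 = 0
G7 = G3 XNOR G1 = 0 XNOR 0 = 1
G8 = G3 NOR G7 = 0 NOR 1 = 0
G9 = G6 OR G8 OR G4 = 0 OR 0 OR 1 = 1

G1 = 0, G4 = 1, G8 = 0, G9 = 1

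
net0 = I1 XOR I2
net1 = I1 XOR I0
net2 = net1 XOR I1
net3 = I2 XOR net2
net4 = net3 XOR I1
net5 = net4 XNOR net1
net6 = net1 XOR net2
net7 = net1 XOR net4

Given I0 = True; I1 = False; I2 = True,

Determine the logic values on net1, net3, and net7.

net1 = I1 XOR I0 = False XOR True = True
net2 = net1 XOR I1 = True XOR False = True
net3 = I2 XOR net2 = True XOR True = False
net4 = net3 XOR I1 = False XOR False = False
net7 = net1 XOR net4 = True XOR False = True

net1 = True; net3 = False; net7 = True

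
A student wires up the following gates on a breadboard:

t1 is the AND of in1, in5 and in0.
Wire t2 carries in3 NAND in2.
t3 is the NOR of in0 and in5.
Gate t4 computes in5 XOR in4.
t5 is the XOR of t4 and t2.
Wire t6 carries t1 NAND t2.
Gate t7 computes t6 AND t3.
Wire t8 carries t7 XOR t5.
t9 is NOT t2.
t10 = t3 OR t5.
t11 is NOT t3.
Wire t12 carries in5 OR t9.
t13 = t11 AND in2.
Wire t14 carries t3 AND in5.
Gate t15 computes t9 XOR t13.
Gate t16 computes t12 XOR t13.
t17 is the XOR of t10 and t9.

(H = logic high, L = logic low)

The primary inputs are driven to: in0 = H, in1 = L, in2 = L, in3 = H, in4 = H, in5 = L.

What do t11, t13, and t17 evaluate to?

t2 = in3 NAND in2 = H NAND L = H
t3 = in0 NOR in5 = H NOR L = L
t4 = in5 XOR in4 = L XOR H = H
t5 = t4 XOR t2 = H XOR H = L
t9 = NOT t2 = NOT H = L
t10 = t3 OR t5 = L OR L = L
t11 = NOT t3 = NOT L = H
t13 = t11 AND in2 = H AND L = L
t17 = t10 XOR t9 = L XOR L = L

t11 = H; t13 = L; t17 = L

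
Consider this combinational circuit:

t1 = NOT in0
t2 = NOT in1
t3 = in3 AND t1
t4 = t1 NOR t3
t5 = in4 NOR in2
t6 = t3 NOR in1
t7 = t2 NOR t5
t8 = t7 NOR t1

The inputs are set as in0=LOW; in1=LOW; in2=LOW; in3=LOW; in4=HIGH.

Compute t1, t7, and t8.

t1 = NOT in0 = NOT LOW = HIGH
t2 = NOT in1 = NOT LOW = HIGH
t5 = in4 NOR in2 = HIGH NOR LOW = LOW
t7 = t2 NOR t5 = HIGH NOR LOW = LOW
t8 = t7 NOR t1 = LOW NOR HIGH = LOW

t1 = HIGH; t7 = LOW; t8 = LOW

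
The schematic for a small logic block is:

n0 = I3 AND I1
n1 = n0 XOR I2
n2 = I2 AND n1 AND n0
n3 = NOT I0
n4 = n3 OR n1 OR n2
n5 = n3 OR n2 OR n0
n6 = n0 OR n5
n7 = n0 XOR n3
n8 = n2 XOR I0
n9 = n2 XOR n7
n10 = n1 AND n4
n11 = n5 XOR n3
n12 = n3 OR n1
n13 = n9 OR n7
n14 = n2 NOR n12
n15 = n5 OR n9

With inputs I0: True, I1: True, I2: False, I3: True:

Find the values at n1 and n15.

n0 = I3 AND I1 = True AND True = True
n1 = n0 XOR I2 = True XOR False = True
n2 = I2 AND n1 AND n0 = False AND True AND True = False
n3 = NOT I0 = NOT True = False
n5 = n3 OR n2 OR n0 = False OR False OR True = True
n7 = n0 XOR n3 = True XOR False = True
n9 = n2 XOR n7 = False XOR True = True
n15 = n5 OR n9 = True OR True = True

n1 = True; n15 = True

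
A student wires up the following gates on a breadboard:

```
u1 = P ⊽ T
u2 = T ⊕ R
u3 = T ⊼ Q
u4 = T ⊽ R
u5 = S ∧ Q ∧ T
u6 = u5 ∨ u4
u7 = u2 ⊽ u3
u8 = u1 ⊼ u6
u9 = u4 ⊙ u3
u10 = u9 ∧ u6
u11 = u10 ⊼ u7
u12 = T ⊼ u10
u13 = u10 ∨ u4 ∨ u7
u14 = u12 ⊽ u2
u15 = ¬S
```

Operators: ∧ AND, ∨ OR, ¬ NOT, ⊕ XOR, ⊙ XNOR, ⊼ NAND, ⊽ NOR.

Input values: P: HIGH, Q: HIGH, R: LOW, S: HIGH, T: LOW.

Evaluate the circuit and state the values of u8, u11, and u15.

u1 = P NOR T = HIGH NOR LOW = LOW
u2 = T XOR R = LOW XOR LOW = LOW
u3 = T NAND Q = LOW NAND HIGH = HIGH
u4 = T NOR R = LOW NOR LOW = HIGH
u5 = S AND Q AND T = HIGH AND HIGH AND LOW = LOW
u6 = u5 OR u4 = LOW OR HIGH = HIGH
u7 = u2 NOR u3 = LOW NOR HIGH = LOW
u8 = u1 NAND u6 = LOW NAND HIGH = HIGH
u9 = u4 XNOR u3 = HIGH XNOR HIGH = HIGH
u10 = u9 AND u6 = HIGH AND HIGH = HIGH
u11 = u10 NAND u7 = HIGH NAND LOW = HIGH
u15 = NOT S = NOT HIGH = LOW

u8 = HIGH, u11 = HIGH, u15 = LOW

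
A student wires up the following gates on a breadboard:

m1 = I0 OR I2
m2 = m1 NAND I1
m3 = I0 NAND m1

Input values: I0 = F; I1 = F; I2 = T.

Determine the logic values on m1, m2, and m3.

m1 = I0 OR I2 = F OR T = T
m2 = m1 NAND I1 = T NAND F = T
m3 = I0 NAND m1 = F NAND T = T

m1 = T, m2 = T, m3 = T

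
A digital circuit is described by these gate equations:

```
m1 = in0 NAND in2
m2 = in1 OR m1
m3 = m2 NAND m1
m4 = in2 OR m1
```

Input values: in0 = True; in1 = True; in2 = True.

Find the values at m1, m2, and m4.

m1 = False, m2 = True, m4 = True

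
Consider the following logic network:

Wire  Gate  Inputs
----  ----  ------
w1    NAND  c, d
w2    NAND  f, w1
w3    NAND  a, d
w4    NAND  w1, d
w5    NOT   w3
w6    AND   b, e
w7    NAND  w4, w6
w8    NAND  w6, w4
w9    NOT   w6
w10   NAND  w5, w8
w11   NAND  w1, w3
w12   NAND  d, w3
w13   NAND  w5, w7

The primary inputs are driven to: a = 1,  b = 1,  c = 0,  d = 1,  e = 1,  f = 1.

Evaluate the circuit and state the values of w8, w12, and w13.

w8 = 1; w12 = 1; w13 = 0

w1 = c NAND d = 0 NAND 1 = 1
w3 = a NAND d = 1 NAND 1 = 0
w4 = w1 NAND d = 1 NAND 1 = 0
w5 = NOT w3 = NOT 0 = 1
w6 = b AND e = 1 AND 1 = 1
w7 = w4 NAND w6 = 0 NAND 1 = 1
w8 = w6 NAND w4 = 1 NAND 0 = 1
w12 = d NAND w3 = 1 NAND 0 = 1
w13 = w5 NAND w7 = 1 NAND 1 = 0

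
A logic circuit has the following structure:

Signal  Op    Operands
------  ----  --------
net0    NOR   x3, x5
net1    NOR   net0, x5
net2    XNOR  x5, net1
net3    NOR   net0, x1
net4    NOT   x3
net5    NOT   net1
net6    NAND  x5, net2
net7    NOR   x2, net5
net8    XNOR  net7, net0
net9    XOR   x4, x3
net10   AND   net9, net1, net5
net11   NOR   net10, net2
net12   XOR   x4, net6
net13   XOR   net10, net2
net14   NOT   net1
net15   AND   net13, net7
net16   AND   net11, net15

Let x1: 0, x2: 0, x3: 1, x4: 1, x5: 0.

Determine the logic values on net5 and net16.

net5 = 0; net16 = 0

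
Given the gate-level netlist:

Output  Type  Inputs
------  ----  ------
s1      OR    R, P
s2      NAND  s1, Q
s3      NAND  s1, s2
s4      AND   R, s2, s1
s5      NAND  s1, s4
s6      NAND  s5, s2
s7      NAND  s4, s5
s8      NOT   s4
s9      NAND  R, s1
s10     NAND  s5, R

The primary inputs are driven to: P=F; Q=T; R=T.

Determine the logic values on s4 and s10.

s1 = R OR P = T OR F = T
s2 = s1 NAND Q = T NAND T = F
s4 = R AND s2 AND s1 = T AND F AND T = F
s5 = s1 NAND s4 = T NAND F = T
s10 = s5 NAND R = T NAND T = F

s4 = F  s10 = F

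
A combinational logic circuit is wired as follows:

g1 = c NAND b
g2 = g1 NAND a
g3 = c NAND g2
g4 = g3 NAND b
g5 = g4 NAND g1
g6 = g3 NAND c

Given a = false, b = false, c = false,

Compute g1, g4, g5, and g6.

g1 = c NAND b = false NAND false = true
g2 = g1 NAND a = true NAND false = true
g3 = c NAND g2 = false NAND true = true
g4 = g3 NAND b = true NAND false = true
g5 = g4 NAND g1 = true NAND true = false
g6 = g3 NAND c = true NAND false = true

g1 = true  g4 = true  g5 = false  g6 = true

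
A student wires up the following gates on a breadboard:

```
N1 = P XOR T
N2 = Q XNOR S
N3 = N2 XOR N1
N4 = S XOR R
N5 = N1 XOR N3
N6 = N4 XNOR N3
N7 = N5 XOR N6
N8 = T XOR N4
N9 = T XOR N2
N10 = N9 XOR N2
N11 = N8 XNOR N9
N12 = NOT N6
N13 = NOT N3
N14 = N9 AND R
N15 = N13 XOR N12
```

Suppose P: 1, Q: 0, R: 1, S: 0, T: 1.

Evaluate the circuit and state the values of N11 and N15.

N11 = 1, N15 = 0

N1 = P XOR T = 1 XOR 1 = 0
N2 = Q XNOR S = 0 XNOR 0 = 1
N3 = N2 XOR N1 = 1 XOR 0 = 1
N4 = S XOR R = 0 XOR 1 = 1
N6 = N4 XNOR N3 = 1 XNOR 1 = 1
N8 = T XOR N4 = 1 XOR 1 = 0
N9 = T XOR N2 = 1 XOR 1 = 0
N11 = N8 XNOR N9 = 0 XNOR 0 = 1
N12 = NOT N6 = NOT 1 = 0
N13 = NOT N3 = NOT 1 = 0
N15 = N13 XOR N12 = 0 XOR 0 = 0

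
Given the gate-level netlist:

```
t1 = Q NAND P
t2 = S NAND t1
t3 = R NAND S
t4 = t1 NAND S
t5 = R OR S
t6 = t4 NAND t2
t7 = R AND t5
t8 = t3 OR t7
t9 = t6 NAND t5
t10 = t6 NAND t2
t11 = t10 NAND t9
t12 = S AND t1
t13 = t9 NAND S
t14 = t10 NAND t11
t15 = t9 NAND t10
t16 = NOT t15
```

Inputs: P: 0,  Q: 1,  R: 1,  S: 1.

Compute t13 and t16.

t13 = 1, t16 = 0

t1 = Q NAND P = 1 NAND 0 = 1
t2 = S NAND t1 = 1 NAND 1 = 0
t4 = t1 NAND S = 1 NAND 1 = 0
t5 = R OR S = 1 OR 1 = 1
t6 = t4 NAND t2 = 0 NAND 0 = 1
t9 = t6 NAND t5 = 1 NAND 1 = 0
t10 = t6 NAND t2 = 1 NAND 0 = 1
t13 = t9 NAND S = 0 NAND 1 = 1
t15 = t9 NAND t10 = 0 NAND 1 = 1
t16 = NOT t15 = NOT 1 = 0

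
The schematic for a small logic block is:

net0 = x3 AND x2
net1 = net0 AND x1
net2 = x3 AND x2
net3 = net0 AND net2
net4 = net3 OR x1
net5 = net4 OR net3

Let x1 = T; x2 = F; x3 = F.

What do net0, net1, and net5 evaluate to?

net0 = x3 AND x2 = F AND F = F
net1 = net0 AND x1 = F AND T = F
net2 = x3 AND x2 = F AND F = F
net3 = net0 AND net2 = F AND F = F
net4 = net3 OR x1 = F OR T = T
net5 = net4 OR net3 = T OR F = T

net0 = F, net1 = F, net5 = T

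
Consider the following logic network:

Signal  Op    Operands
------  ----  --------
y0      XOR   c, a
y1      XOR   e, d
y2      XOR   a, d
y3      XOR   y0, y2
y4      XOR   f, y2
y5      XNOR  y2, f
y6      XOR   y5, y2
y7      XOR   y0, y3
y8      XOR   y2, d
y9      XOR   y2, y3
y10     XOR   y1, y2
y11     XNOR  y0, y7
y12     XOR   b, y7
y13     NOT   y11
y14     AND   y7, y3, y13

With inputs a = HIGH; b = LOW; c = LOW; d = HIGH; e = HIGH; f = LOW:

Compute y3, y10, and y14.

y3 = HIGH  y10 = LOW  y14 = LOW

y0 = c XOR a = LOW XOR HIGH = HIGH
y1 = e XOR d = HIGH XOR HIGH = LOW
y2 = a XOR d = HIGH XOR HIGH = LOW
y3 = y0 XOR y2 = HIGH XOR LOW = HIGH
y7 = y0 XOR y3 = HIGH XOR HIGH = LOW
y10 = y1 XOR y2 = LOW XOR LOW = LOW
y11 = y0 XNOR y7 = HIGH XNOR LOW = LOW
y13 = NOT y11 = NOT LOW = HIGH
y14 = y7 AND y3 AND y13 = LOW AND HIGH AND HIGH = LOW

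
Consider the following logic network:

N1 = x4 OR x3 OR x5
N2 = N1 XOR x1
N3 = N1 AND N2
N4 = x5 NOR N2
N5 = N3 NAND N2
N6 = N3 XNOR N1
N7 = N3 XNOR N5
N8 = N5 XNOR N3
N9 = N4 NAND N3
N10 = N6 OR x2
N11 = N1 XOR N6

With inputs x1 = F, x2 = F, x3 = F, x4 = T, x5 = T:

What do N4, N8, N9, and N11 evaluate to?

N4 = F  N8 = F  N9 = T  N11 = F

N1 = x4 OR x3 OR x5 = T OR F OR T = T
N2 = N1 XOR x1 = T XOR F = T
N3 = N1 AND N2 = T AND T = T
N4 = x5 NOR N2 = T NOR T = F
N5 = N3 NAND N2 = T NAND T = F
N6 = N3 XNOR N1 = T XNOR T = T
N8 = N5 XNOR N3 = F XNOR T = F
N9 = N4 NAND N3 = F NAND T = T
N11 = N1 XOR N6 = T XOR T = F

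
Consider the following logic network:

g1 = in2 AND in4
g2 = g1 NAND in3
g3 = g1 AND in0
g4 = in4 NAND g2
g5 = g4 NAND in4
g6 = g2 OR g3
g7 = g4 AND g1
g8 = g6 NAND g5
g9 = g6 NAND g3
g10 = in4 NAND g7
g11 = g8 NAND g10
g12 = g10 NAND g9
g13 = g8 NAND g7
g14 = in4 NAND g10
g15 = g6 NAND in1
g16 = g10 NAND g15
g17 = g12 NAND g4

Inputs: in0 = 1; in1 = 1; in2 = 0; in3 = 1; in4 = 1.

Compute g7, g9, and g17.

g7 = 0; g9 = 1; g17 = 1

g1 = in2 AND in4 = 0 AND 1 = 0
g2 = g1 NAND in3 = 0 NAND 1 = 1
g3 = g1 AND in0 = 0 AND 1 = 0
g4 = in4 NAND g2 = 1 NAND 1 = 0
g6 = g2 OR g3 = 1 OR 0 = 1
g7 = g4 AND g1 = 0 AND 0 = 0
g9 = g6 NAND g3 = 1 NAND 0 = 1
g10 = in4 NAND g7 = 1 NAND 0 = 1
g12 = g10 NAND g9 = 1 NAND 1 = 0
g17 = g12 NAND g4 = 0 NAND 0 = 1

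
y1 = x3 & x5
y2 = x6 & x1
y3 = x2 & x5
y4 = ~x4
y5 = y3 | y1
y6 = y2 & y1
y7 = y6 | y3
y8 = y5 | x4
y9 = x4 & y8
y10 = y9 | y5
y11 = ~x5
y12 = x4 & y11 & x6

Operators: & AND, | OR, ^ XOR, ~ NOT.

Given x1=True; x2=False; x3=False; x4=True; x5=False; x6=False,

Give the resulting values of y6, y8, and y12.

y6 = False, y8 = True, y12 = False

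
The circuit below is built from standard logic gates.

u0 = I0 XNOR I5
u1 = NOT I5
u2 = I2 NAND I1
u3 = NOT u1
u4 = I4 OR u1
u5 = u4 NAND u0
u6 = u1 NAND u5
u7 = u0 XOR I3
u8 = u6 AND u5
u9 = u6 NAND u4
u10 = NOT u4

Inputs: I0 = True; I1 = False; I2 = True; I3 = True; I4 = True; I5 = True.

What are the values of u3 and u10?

u1 = NOT I5 = NOT True = False
u3 = NOT u1 = NOT False = True
u4 = I4 OR u1 = True OR False = True
u10 = NOT u4 = NOT True = False

u3 = True, u10 = False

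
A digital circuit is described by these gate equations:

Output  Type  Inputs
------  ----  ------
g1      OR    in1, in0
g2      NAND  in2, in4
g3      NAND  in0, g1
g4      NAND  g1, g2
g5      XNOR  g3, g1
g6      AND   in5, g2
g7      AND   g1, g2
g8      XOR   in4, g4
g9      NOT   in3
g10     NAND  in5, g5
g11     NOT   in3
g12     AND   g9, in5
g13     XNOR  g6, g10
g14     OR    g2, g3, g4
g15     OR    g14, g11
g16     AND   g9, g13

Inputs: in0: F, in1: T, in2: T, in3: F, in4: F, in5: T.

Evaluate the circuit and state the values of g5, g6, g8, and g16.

g5 = T, g6 = T, g8 = F, g16 = F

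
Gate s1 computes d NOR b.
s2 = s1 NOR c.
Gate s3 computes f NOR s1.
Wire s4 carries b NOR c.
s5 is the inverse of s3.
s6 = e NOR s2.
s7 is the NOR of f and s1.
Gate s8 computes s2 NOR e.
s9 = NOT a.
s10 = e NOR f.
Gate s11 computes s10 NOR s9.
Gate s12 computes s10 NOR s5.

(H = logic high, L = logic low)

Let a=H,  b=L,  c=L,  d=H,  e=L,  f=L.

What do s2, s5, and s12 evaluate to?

s2 = H  s5 = L  s12 = L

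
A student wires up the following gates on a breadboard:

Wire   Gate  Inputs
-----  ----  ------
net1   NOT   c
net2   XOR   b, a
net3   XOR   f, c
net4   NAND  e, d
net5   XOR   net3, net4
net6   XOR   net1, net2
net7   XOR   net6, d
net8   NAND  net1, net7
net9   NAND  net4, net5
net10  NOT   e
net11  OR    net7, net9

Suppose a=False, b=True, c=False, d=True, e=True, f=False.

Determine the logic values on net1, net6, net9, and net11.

net1 = NOT c = NOT False = True
net2 = b XOR a = True XOR False = True
net3 = f XOR c = False XOR False = False
net4 = e NAND d = True NAND True = False
net5 = net3 XOR net4 = False XOR False = False
net6 = net1 XOR net2 = True XOR True = False
net7 = net6 XOR d = False XOR True = True
net9 = net4 NAND net5 = False NAND False = True
net11 = net7 OR net9 = True OR True = True

net1 = True; net6 = False; net9 = True; net11 = True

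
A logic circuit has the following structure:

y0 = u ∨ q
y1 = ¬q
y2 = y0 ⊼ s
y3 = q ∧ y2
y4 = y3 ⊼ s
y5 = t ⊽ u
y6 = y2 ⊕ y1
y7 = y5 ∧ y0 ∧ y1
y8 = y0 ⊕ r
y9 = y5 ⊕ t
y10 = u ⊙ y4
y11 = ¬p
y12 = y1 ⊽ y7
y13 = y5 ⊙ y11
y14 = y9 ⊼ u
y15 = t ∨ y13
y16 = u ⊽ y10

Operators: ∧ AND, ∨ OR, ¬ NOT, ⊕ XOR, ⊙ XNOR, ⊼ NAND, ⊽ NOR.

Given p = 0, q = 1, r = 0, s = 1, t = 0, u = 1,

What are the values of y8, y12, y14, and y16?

y0 = u OR q = 1 OR 1 = 1
y1 = NOT q = NOT 1 = 0
y2 = y0 NAND s = 1 NAND 1 = 0
y3 = q AND y2 = 1 AND 0 = 0
y4 = y3 NAND s = 0 NAND 1 = 1
y5 = t NOR u = 0 NOR 1 = 0
y7 = y5 AND y0 AND y1 = 0 AND 1 AND 0 = 0
y8 = y0 XOR r = 1 XOR 0 = 1
y9 = y5 XOR t = 0 XOR 0 = 0
y10 = u XNOR y4 = 1 XNOR 1 = 1
y12 = y1 NOR y7 = 0 NOR 0 = 1
y14 = y9 NAND u = 0 NAND 1 = 1
y16 = u NOR y10 = 1 NOR 1 = 0

y8 = 1, y12 = 1, y14 = 1, y16 = 0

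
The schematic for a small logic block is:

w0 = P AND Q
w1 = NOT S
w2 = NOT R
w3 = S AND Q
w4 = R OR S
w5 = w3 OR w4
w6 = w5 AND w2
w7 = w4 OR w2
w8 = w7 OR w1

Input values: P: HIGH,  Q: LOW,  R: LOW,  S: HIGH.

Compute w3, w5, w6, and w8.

w1 = NOT S = NOT HIGH = LOW
w2 = NOT R = NOT LOW = HIGH
w3 = S AND Q = HIGH AND LOW = LOW
w4 = R OR S = LOW OR HIGH = HIGH
w5 = w3 OR w4 = LOW OR HIGH = HIGH
w6 = w5 AND w2 = HIGH AND HIGH = HIGH
w7 = w4 OR w2 = HIGH OR HIGH = HIGH
w8 = w7 OR w1 = HIGH OR LOW = HIGH

w3 = LOW; w5 = HIGH; w6 = HIGH; w8 = HIGH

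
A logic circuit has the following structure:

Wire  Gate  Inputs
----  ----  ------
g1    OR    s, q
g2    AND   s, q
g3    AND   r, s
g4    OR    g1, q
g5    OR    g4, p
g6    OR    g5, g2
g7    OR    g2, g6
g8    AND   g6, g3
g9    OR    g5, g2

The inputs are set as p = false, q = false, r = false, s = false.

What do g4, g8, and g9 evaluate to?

g4 = false  g8 = false  g9 = false

g1 = s OR q = false OR false = false
g2 = s AND q = false AND false = false
g3 = r AND s = false AND false = false
g4 = g1 OR q = false OR false = false
g5 = g4 OR p = false OR false = false
g6 = g5 OR g2 = false OR false = false
g8 = g6 AND g3 = false AND false = false
g9 = g5 OR g2 = false OR false = false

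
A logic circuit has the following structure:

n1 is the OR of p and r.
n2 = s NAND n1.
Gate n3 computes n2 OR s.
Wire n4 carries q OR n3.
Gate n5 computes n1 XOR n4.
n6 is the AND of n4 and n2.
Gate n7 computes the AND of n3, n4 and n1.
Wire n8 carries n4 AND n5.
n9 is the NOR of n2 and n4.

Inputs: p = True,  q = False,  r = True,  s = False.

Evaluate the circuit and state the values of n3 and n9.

n1 = p OR r = True OR True = True
n2 = s NAND n1 = False NAND True = True
n3 = n2 OR s = True OR False = True
n4 = q OR n3 = False OR True = True
n9 = n2 NOR n4 = True NOR True = False

n3 = True, n9 = False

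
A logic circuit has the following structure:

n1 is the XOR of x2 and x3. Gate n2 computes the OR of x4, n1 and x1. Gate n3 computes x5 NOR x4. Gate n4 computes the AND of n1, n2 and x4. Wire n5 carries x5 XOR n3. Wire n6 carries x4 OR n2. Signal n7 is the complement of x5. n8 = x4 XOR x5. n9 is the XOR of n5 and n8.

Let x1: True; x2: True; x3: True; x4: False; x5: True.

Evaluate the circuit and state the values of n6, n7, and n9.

n6 = True  n7 = False  n9 = False

n1 = x2 XOR x3 = True XOR True = False
n2 = x4 OR n1 OR x1 = False OR False OR True = True
n3 = x5 NOR x4 = True NOR False = False
n5 = x5 XOR n3 = True XOR False = True
n6 = x4 OR n2 = False OR True = True
n7 = NOT x5 = NOT True = False
n8 = x4 XOR x5 = False XOR True = True
n9 = n5 XOR n8 = True XOR True = False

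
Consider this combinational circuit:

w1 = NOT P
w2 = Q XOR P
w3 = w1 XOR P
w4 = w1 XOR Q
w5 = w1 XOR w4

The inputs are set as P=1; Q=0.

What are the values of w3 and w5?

w1 = NOT P = NOT 1 = 0
w3 = w1 XOR P = 0 XOR 1 = 1
w4 = w1 XOR Q = 0 XOR 0 = 0
w5 = w1 XOR w4 = 0 XOR 0 = 0

w3 = 1; w5 = 0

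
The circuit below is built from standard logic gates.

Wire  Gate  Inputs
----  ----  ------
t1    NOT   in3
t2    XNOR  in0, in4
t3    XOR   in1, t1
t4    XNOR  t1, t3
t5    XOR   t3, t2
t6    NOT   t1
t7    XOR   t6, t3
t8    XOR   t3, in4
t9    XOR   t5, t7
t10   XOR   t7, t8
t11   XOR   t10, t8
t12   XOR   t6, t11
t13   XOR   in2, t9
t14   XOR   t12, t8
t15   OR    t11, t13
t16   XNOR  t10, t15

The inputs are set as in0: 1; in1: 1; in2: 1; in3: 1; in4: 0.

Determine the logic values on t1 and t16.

t1 = NOT in3 = NOT 1 = 0
t2 = in0 XNOR in4 = 1 XNOR 0 = 0
t3 = in1 XOR t1 = 1 XOR 0 = 1
t5 = t3 XOR t2 = 1 XOR 0 = 1
t6 = NOT t1 = NOT 0 = 1
t7 = t6 XOR t3 = 1 XOR 1 = 0
t8 = t3 XOR in4 = 1 XOR 0 = 1
t9 = t5 XOR t7 = 1 XOR 0 = 1
t10 = t7 XOR t8 = 0 XOR 1 = 1
t11 = t10 XOR t8 = 1 XOR 1 = 0
t13 = in2 XOR t9 = 1 XOR 1 = 0
t15 = t11 OR t13 = 0 OR 0 = 0
t16 = t10 XNOR t15 = 1 XNOR 0 = 0

t1 = 0, t16 = 0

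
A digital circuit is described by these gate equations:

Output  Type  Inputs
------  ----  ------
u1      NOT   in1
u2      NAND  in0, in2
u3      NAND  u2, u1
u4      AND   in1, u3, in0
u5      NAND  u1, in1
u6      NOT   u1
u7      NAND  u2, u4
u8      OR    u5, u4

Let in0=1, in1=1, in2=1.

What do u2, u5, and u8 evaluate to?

u1 = NOT in1 = NOT 1 = 0
u2 = in0 NAND in2 = 1 NAND 1 = 0
u3 = u2 NAND u1 = 0 NAND 0 = 1
u4 = in1 AND u3 AND in0 = 1 AND 1 AND 1 = 1
u5 = u1 NAND in1 = 0 NAND 1 = 1
u8 = u5 OR u4 = 1 OR 1 = 1

u2 = 0, u5 = 1, u8 = 1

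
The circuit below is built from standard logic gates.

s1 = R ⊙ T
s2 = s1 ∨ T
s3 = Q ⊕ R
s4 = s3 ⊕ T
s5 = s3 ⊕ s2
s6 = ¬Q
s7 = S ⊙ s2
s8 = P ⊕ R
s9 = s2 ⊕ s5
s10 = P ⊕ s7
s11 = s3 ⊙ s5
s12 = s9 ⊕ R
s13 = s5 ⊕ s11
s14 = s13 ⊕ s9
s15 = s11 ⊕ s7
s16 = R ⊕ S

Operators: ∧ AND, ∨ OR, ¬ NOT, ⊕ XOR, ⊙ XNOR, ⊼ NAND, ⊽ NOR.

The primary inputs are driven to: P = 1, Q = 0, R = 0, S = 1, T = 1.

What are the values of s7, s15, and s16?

s7 = 1, s15 = 1, s16 = 1

s1 = R XNOR T = 0 XNOR 1 = 0
s2 = s1 OR T = 0 OR 1 = 1
s3 = Q XOR R = 0 XOR 0 = 0
s5 = s3 XOR s2 = 0 XOR 1 = 1
s7 = S XNOR s2 = 1 XNOR 1 = 1
s11 = s3 XNOR s5 = 0 XNOR 1 = 0
s15 = s11 XOR s7 = 0 XOR 1 = 1
s16 = R XOR S = 0 XOR 1 = 1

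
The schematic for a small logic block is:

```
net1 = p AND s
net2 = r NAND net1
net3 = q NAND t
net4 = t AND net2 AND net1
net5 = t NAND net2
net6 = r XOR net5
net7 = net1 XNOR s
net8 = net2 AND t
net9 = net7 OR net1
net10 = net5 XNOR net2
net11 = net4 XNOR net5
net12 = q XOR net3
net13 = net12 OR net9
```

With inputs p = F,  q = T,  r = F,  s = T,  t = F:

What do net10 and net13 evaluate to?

net10 = T; net13 = F

net1 = p AND s = F AND T = F
net2 = r NAND net1 = F NAND F = T
net3 = q NAND t = T NAND F = T
net5 = t NAND net2 = F NAND T = T
net7 = net1 XNOR s = F XNOR T = F
net9 = net7 OR net1 = F OR F = F
net10 = net5 XNOR net2 = T XNOR T = T
net12 = q XOR net3 = T XOR T = F
net13 = net12 OR net9 = F OR F = F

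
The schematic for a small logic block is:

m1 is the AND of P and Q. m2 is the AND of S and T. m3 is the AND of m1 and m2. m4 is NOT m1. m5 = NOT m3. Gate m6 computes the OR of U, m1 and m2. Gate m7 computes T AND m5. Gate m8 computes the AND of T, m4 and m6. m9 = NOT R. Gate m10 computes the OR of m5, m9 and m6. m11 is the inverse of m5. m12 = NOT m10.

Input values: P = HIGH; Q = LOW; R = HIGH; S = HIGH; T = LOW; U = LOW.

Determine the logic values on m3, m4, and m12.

m3 = LOW, m4 = HIGH, m12 = LOW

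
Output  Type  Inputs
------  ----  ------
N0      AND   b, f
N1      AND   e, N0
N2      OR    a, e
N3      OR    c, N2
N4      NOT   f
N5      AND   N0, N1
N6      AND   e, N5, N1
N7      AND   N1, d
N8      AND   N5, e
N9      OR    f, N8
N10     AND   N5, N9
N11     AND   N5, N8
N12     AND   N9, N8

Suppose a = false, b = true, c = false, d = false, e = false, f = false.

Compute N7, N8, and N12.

N0 = b AND f = true AND false = false
N1 = e AND N0 = false AND false = false
N5 = N0 AND N1 = false AND false = false
N7 = N1 AND d = false AND false = false
N8 = N5 AND e = false AND false = false
N9 = f OR N8 = false OR false = false
N12 = N9 AND N8 = false AND false = false

N7 = false, N8 = false, N12 = false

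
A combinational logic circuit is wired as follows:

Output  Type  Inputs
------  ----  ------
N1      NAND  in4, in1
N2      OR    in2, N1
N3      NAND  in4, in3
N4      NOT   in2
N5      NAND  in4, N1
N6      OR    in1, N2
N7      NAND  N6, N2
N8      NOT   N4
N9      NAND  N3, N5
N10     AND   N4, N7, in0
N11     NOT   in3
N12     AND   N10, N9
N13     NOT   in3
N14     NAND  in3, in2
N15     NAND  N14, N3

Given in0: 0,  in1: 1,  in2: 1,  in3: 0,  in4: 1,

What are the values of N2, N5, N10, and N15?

N1 = in4 NAND in1 = 1 NAND 1 = 0
N2 = in2 OR N1 = 1 OR 0 = 1
N3 = in4 NAND in3 = 1 NAND 0 = 1
N4 = NOT in2 = NOT 1 = 0
N5 = in4 NAND N1 = 1 NAND 0 = 1
N6 = in1 OR N2 = 1 OR 1 = 1
N7 = N6 NAND N2 = 1 NAND 1 = 0
N10 = N4 AND N7 AND in0 = 0 AND 0 AND 0 = 0
N14 = in3 NAND in2 = 0 NAND 1 = 1
N15 = N14 NAND N3 = 1 NAND 1 = 0

N2 = 1, N5 = 1, N10 = 0, N15 = 0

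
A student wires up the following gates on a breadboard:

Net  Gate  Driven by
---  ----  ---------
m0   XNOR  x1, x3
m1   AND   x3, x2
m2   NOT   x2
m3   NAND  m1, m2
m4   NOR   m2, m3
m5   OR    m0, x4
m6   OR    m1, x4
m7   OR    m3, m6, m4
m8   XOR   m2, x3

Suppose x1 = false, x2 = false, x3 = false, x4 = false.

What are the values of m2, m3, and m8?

m2 = true; m3 = true; m8 = true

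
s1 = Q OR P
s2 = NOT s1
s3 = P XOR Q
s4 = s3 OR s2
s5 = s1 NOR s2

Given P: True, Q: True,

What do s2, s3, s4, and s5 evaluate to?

s2 = False, s3 = False, s4 = False, s5 = False

s1 = Q OR P = True OR True = True
s2 = NOT s1 = NOT True = False
s3 = P XOR Q = True XOR True = False
s4 = s3 OR s2 = False OR False = False
s5 = s1 NOR s2 = True NOR False = False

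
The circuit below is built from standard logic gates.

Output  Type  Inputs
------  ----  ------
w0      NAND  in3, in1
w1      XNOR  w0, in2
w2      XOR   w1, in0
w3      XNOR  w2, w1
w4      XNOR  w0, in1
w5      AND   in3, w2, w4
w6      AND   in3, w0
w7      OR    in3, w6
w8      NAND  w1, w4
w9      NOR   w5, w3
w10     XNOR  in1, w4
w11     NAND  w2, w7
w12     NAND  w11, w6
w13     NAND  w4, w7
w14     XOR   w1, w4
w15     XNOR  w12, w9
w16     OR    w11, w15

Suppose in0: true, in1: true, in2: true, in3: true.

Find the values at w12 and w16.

w12 = true  w16 = true

w0 = in3 NAND in1 = true NAND true = false
w1 = w0 XNOR in2 = false XNOR true = false
w2 = w1 XOR in0 = false XOR true = true
w3 = w2 XNOR w1 = true XNOR false = false
w4 = w0 XNOR in1 = false XNOR true = false
w5 = in3 AND w2 AND w4 = true AND true AND false = false
w6 = in3 AND w0 = true AND false = false
w7 = in3 OR w6 = true OR false = true
w9 = w5 NOR w3 = false NOR false = true
w11 = w2 NAND w7 = true NAND true = false
w12 = w11 NAND w6 = false NAND false = true
w15 = w12 XNOR w9 = true XNOR true = true
w16 = w11 OR w15 = false OR true = true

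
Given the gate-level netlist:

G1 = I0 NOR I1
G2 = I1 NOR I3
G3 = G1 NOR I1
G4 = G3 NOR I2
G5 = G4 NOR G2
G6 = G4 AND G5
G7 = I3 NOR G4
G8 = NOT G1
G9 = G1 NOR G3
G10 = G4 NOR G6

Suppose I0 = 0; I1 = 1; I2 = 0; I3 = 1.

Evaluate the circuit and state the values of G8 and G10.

G8 = 1  G10 = 0

G1 = I0 NOR I1 = 0 NOR 1 = 0
G2 = I1 NOR I3 = 1 NOR 1 = 0
G3 = G1 NOR I1 = 0 NOR 1 = 0
G4 = G3 NOR I2 = 0 NOR 0 = 1
G5 = G4 NOR G2 = 1 NOR 0 = 0
G6 = G4 AND G5 = 1 AND 0 = 0
G8 = NOT G1 = NOT 0 = 1
G10 = G4 NOR G6 = 1 NOR 0 = 0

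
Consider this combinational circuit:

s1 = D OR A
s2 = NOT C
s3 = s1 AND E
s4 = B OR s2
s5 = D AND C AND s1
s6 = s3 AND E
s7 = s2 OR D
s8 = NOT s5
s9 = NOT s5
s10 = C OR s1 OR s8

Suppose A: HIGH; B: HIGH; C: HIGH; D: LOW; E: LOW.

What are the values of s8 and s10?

s8 = HIGH, s10 = HIGH

s1 = D OR A = LOW OR HIGH = HIGH
s5 = D AND C AND s1 = LOW AND HIGH AND HIGH = LOW
s8 = NOT s5 = NOT LOW = HIGH
s10 = C OR s1 OR s8 = HIGH OR HIGH OR HIGH = HIGH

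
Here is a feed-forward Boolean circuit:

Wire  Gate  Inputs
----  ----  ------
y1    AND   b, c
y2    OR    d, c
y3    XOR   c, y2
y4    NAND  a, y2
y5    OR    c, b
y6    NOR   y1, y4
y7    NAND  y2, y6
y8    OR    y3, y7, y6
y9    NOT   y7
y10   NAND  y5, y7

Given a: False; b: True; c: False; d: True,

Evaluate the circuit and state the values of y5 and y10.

y1 = b AND c = True AND False = False
y2 = d OR c = True OR False = True
y4 = a NAND y2 = False NAND True = True
y5 = c OR b = False OR True = True
y6 = y1 NOR y4 = False NOR True = False
y7 = y2 NAND y6 = True NAND False = True
y10 = y5 NAND y7 = True NAND True = False

y5 = True  y10 = False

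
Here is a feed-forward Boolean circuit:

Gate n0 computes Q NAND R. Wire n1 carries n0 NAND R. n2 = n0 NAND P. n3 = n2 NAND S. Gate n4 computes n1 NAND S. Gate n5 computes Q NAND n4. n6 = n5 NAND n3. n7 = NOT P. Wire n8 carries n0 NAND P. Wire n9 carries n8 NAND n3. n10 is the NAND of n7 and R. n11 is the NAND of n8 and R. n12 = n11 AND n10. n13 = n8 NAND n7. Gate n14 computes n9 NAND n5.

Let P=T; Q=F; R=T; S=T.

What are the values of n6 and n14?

n6 = F  n14 = F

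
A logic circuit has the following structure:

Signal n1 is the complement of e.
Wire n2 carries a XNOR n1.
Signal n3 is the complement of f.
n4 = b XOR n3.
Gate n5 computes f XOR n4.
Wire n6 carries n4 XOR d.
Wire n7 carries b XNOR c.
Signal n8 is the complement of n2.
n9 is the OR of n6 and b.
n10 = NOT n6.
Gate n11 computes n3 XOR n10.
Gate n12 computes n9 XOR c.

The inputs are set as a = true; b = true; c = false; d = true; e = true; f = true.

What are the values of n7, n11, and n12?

n3 = NOT f = NOT true = false
n4 = b XOR n3 = true XOR false = true
n6 = n4 XOR d = true XOR true = false
n7 = b XNOR c = true XNOR false = false
n9 = n6 OR b = false OR true = true
n10 = NOT n6 = NOT false = true
n11 = n3 XOR n10 = false XOR true = true
n12 = n9 XOR c = true XOR false = true

n7 = false  n11 = true  n12 = true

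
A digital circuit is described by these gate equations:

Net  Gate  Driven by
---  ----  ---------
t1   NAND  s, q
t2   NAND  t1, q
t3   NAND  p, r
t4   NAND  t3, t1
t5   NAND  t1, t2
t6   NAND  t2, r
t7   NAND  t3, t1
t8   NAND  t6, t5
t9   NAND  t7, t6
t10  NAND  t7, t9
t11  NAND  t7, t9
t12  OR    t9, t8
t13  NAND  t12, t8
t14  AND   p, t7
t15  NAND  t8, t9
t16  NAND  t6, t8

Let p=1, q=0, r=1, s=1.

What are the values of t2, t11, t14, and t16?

t2 = 1, t11 = 0, t14 = 1, t16 = 1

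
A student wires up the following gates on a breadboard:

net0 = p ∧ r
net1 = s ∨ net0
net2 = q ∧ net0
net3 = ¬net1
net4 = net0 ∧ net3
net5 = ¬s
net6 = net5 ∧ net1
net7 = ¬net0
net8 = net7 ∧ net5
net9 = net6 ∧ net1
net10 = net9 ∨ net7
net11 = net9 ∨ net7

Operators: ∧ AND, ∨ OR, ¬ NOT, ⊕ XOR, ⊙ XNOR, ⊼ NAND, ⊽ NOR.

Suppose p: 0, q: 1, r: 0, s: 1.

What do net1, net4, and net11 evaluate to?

net1 = 1; net4 = 0; net11 = 1

net0 = p AND r = 0 AND 0 = 0
net1 = s OR net0 = 1 OR 0 = 1
net3 = NOT net1 = NOT 1 = 0
net4 = net0 AND net3 = 0 AND 0 = 0
net5 = NOT s = NOT 1 = 0
net6 = net5 AND net1 = 0 AND 1 = 0
net7 = NOT net0 = NOT 0 = 1
net9 = net6 AND net1 = 0 AND 1 = 0
net11 = net9 OR net7 = 0 OR 1 = 1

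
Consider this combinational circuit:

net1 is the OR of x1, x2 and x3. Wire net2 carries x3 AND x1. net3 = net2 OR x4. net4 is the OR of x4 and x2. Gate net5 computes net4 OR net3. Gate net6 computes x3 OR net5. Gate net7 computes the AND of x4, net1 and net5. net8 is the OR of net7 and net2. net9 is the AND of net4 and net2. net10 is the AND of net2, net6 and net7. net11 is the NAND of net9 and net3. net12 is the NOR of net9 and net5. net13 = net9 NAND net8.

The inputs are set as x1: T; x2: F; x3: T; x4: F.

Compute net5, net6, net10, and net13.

net1 = x1 OR x2 OR x3 = T OR F OR T = T
net2 = x3 AND x1 = T AND T = T
net3 = net2 OR x4 = T OR F = T
net4 = x4 OR x2 = F OR F = F
net5 = net4 OR net3 = F OR T = T
net6 = x3 OR net5 = T OR T = T
net7 = x4 AND net1 AND net5 = F AND T AND T = F
net8 = net7 OR net2 = F OR T = T
net9 = net4 AND net2 = F AND T = F
net10 = net2 AND net6 AND net7 = T AND T AND F = F
net13 = net9 NAND net8 = F NAND T = T

net5 = T, net6 = T, net10 = F, net13 = T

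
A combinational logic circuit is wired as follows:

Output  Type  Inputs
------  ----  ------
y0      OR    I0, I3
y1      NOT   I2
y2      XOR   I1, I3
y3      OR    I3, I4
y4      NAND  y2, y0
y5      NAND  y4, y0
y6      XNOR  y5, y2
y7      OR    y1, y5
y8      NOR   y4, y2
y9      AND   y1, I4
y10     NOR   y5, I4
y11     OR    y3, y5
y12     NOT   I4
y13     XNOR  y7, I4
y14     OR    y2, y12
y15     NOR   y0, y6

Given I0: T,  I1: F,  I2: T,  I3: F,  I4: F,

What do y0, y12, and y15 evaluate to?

y0 = T, y12 = T, y15 = F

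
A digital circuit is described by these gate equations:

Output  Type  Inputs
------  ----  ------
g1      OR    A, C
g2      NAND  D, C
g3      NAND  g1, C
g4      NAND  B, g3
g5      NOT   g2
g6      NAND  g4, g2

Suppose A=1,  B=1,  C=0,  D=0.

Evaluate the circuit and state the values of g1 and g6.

g1 = 1, g6 = 1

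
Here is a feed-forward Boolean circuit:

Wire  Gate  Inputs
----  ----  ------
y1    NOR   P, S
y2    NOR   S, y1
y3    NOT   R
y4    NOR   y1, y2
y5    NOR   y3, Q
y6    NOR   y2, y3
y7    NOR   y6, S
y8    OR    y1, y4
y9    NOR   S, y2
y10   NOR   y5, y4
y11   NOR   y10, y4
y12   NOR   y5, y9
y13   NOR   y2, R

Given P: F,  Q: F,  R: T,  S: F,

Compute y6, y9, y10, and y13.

y6 = T  y9 = T  y10 = F  y13 = F

y1 = P NOR S = F NOR F = T
y2 = S NOR y1 = F NOR T = F
y3 = NOT R = NOT T = F
y4 = y1 NOR y2 = T NOR F = F
y5 = y3 NOR Q = F NOR F = T
y6 = y2 NOR y3 = F NOR F = T
y9 = S NOR y2 = F NOR F = T
y10 = y5 NOR y4 = T NOR F = F
y13 = y2 NOR R = F NOR T = F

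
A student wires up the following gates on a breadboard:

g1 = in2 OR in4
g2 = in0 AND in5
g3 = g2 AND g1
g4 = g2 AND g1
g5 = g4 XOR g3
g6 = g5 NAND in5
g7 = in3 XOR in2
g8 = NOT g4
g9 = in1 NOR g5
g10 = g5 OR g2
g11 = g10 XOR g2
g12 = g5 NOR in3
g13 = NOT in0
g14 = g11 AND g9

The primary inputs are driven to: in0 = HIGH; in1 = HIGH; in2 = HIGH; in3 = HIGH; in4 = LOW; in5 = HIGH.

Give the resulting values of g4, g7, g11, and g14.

g1 = in2 OR in4 = HIGH OR LOW = HIGH
g2 = in0 AND in5 = HIGH AND HIGH = HIGH
g3 = g2 AND g1 = HIGH AND HIGH = HIGH
g4 = g2 AND g1 = HIGH AND HIGH = HIGH
g5 = g4 XOR g3 = HIGH XOR HIGH = LOW
g7 = in3 XOR in2 = HIGH XOR HIGH = LOW
g9 = in1 NOR g5 = HIGH NOR LOW = LOW
g10 = g5 OR g2 = LOW OR HIGH = HIGH
g11 = g10 XOR g2 = HIGH XOR HIGH = LOW
g14 = g11 AND g9 = LOW AND LOW = LOW

g4 = HIGH  g7 = LOW  g11 = LOW  g14 = LOW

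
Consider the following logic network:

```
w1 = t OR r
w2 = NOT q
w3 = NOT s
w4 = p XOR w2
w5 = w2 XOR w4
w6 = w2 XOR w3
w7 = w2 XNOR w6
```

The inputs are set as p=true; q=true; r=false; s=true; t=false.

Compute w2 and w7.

w2 = false  w7 = true

w2 = NOT q = NOT true = false
w3 = NOT s = NOT true = false
w6 = w2 XOR w3 = false XOR false = false
w7 = w2 XNOR w6 = false XNOR false = true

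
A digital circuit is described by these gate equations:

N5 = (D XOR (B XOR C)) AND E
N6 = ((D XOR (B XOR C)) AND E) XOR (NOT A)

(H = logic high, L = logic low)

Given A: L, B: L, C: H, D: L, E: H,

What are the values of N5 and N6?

N5 = H; N6 = L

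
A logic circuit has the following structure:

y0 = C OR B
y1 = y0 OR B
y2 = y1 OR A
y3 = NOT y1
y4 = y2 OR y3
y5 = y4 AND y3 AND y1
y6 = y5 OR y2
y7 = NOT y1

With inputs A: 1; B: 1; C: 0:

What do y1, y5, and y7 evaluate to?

y0 = C OR B = 0 OR 1 = 1
y1 = y0 OR B = 1 OR 1 = 1
y2 = y1 OR A = 1 OR 1 = 1
y3 = NOT y1 = NOT 1 = 0
y4 = y2 OR y3 = 1 OR 0 = 1
y5 = y4 AND y3 AND y1 = 1 AND 0 AND 1 = 0
y7 = NOT y1 = NOT 1 = 0

y1 = 1, y5 = 0, y7 = 0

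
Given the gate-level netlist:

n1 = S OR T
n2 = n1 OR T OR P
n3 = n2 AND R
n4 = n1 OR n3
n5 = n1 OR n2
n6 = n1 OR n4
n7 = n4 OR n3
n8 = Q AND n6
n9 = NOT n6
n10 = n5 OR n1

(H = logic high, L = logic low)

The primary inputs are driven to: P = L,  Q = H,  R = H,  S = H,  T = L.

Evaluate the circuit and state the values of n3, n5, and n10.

n3 = H, n5 = H, n10 = H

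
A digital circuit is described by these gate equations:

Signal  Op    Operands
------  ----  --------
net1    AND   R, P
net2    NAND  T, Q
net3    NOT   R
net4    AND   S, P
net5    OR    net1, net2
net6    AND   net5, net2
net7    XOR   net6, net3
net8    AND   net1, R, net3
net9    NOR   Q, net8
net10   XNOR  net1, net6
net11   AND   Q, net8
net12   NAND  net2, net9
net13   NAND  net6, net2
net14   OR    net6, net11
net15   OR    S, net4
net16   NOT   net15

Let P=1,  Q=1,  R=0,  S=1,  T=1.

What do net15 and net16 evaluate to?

net15 = 1, net16 = 0

net4 = S AND P = 1 AND 1 = 1
net15 = S OR net4 = 1 OR 1 = 1
net16 = NOT net15 = NOT 1 = 0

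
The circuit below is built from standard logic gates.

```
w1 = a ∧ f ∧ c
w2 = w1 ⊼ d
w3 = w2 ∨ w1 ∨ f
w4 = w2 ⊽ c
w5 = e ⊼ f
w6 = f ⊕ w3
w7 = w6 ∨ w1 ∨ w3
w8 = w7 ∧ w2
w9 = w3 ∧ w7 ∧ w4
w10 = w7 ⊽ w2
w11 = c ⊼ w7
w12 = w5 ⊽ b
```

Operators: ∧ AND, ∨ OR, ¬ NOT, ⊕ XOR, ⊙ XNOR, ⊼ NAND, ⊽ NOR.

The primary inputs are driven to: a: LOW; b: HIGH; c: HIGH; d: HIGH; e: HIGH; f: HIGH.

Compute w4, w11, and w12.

w1 = a AND f AND c = LOW AND HIGH AND HIGH = LOW
w2 = w1 NAND d = LOW NAND HIGH = HIGH
w3 = w2 OR w1 OR f = HIGH OR LOW OR HIGH = HIGH
w4 = w2 NOR c = HIGH NOR HIGH = LOW
w5 = e NAND f = HIGH NAND HIGH = LOW
w6 = f XOR w3 = HIGH XOR HIGH = LOW
w7 = w6 OR w1 OR w3 = LOW OR LOW OR HIGH = HIGH
w11 = c NAND w7 = HIGH NAND HIGH = LOW
w12 = w5 NOR b = LOW NOR HIGH = LOW

w4 = LOW  w11 = LOW  w12 = LOW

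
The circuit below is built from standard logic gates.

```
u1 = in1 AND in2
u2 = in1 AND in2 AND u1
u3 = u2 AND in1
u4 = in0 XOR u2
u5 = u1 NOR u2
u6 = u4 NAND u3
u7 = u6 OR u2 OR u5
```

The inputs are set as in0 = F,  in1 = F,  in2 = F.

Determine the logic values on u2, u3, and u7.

u1 = in1 AND in2 = F AND F = F
u2 = in1 AND in2 AND u1 = F AND F AND F = F
u3 = u2 AND in1 = F AND F = F
u4 = in0 XOR u2 = F XOR F = F
u5 = u1 NOR u2 = F NOR F = T
u6 = u4 NAND u3 = F NAND F = T
u7 = u6 OR u2 OR u5 = T OR F OR T = T

u2 = F  u3 = F  u7 = T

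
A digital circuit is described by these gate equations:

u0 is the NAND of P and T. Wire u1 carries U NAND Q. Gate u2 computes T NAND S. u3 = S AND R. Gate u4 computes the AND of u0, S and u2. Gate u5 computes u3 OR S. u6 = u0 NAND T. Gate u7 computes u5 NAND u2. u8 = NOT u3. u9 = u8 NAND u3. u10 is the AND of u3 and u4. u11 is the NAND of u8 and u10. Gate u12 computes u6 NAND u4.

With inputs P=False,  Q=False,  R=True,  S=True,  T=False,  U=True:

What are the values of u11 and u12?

u0 = P NAND T = False NAND False = True
u2 = T NAND S = False NAND True = True
u3 = S AND R = True AND True = True
u4 = u0 AND S AND u2 = True AND True AND True = True
u6 = u0 NAND T = True NAND False = True
u8 = NOT u3 = NOT True = False
u10 = u3 AND u4 = True AND True = True
u11 = u8 NAND u10 = False NAND True = True
u12 = u6 NAND u4 = True NAND True = False

u11 = True, u12 = False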